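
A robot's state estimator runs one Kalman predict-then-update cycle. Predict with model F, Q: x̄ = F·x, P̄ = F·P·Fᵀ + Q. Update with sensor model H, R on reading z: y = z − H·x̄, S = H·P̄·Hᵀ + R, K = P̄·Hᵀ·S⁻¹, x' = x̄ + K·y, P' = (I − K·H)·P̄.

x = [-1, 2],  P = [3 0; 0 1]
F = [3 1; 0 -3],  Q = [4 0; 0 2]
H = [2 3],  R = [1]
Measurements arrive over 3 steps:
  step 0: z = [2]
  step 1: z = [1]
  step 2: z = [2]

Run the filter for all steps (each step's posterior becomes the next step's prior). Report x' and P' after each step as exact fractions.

step 0: x̄ = F·x = [-1, -6]
step 0: P̄ = F·P·Fᵀ + Q = [32 -3; -3 11]
step 0: y = z − H·x̄ = [22]
step 0: S = H·P̄·Hᵀ + R = [192]
step 0: K = P̄·Hᵀ·S⁻¹ = [55/192; 9/64]
step 0: x' = x̄ + K·y = [509/96, -93/32]
step 0: P' = (I − K·H)·P̄ = [3119/192 -687/64; -687/64 461/64]
step 1: x̄ = F·x = [13, 279/32]
step 1: P̄ = F·P·Fᵀ + Q = [93 75; 75 4277/64]
step 1: y = z − H·x̄ = [-1637/32]
step 1: S = H·P̄·Hᵀ + R = [119965/64]
step 1: K = P̄·Hᵀ·S⁻¹ = [26304/119965; 22431/119965]
step 1: x' = x̄ + K·y = [213931/119965, -101541/119965]
step 1: P' = (I − K·H)·P̄ = [345801/119965 -221766/119965; -221766/119965 155321/119965]
step 2: x̄ = F·x = [540252/119965, 304623/119965]
step 2: P̄ = F·P·Fᵀ + Q = [2416794/119965 1529931/119965; 1529931/119965 1637819/119965]
step 2: y = z − H·x̄ = [-1754443/119965]
step 2: S = H·P̄·Hᵀ + R = [42886684/119965]
step 2: K = P̄·Hᵀ·S⁻¹ = [9423381/42886684; 7973319/42886684]
step 2: x' = x̄ + K·y = [55323069/42886684, -7706109/42886684]
step 2: P' = (I − K·H)·P̄ = [123770859/42886684 -79372779/42886684; -79372779/42886684 55572959/42886684]

step 0: x' = [509/96, -93/32], P' = [3119/192 -687/64; -687/64 461/64]
step 1: x' = [213931/119965, -101541/119965], P' = [345801/119965 -221766/119965; -221766/119965 155321/119965]
step 2: x' = [55323069/42886684, -7706109/42886684], P' = [123770859/42886684 -79372779/42886684; -79372779/42886684 55572959/42886684]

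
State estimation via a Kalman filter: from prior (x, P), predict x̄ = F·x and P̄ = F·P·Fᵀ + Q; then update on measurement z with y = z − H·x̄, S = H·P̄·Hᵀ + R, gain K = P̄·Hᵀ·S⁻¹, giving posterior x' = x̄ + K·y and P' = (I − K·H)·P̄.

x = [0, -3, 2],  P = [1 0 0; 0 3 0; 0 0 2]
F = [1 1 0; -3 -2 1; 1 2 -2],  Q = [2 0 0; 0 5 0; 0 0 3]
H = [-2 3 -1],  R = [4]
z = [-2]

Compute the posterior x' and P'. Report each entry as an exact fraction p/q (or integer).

x' = [135/277, -325/277, -775/277]
P' = [604/277 290/277 -246/277; 290/277 871/554 969/554; -246/277 969/554 4271/554]

x̄ = F·x = [-3, 8, -10]
P̄ = F·P·Fᵀ + Q = [6 -9 7; -9 28 -19; 7 -19 24]
y = z − H·x̄ = [-42]
S = H·P̄·Hᵀ + R = [554]
K = P̄·Hᵀ·S⁻¹ = [-23/277; 121/554; -95/554]
x' = x̄ + K·y = [135/277, -325/277, -775/277]
P' = (I − K·H)·P̄ = [604/277 290/277 -246/277; 290/277 871/554 969/554; -246/277 969/554 4271/554]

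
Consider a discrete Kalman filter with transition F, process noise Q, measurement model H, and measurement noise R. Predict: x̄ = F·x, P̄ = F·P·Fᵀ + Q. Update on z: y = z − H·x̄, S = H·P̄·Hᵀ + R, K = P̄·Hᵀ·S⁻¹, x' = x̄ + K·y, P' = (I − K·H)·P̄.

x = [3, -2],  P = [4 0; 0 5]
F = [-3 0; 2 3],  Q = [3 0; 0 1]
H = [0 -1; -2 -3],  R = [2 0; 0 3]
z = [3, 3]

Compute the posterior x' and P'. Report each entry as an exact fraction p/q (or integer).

x̄ = F·x = [-9, 0]
P̄ = F·P·Fᵀ + Q = [39 -24; -24 62]
y = z − H·x̄ = [3, -15]
S = H·P̄·Hᵀ + R = [64 138; 138 429]
K = P̄·Hᵀ·S⁻¹ = [927/701 -308/701; -1259/1402 -23/701]
x' = x̄ + K·y = [1092/701, -3087/1402]
P' = (I − K·H)·P̄ = [3243/701 -1854/701; -1854/701 1259/701]

x' = [1092/701, -3087/1402]
P' = [3243/701 -1854/701; -1854/701 1259/701]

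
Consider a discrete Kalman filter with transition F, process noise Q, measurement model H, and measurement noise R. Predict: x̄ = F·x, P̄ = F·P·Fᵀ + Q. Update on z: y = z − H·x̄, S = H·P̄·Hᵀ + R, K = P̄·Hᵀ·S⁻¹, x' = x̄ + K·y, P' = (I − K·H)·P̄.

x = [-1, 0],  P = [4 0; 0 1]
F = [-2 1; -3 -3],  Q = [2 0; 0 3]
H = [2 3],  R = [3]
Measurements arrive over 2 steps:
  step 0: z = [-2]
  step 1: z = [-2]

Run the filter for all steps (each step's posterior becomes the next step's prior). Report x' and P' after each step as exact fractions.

step 0: x' = [11/763, -501/763], P' = [4296/763 -2763/763; -2763/763 2028/763]
step 1: x' = [-433837/175762, 174495/175762], P' = [2113053/351524 -1310913/351524; -1310913/351524 925161/351524]

step 0: x̄ = F·x = [2, 3]
step 0: P̄ = F·P·Fᵀ + Q = [19 21; 21 48]
step 0: y = z − H·x̄ = [-15]
step 0: S = H·P̄·Hᵀ + R = [763]
step 0: K = P̄·Hᵀ·S⁻¹ = [101/763; 186/763]
step 0: x' = x̄ + K·y = [11/763, -501/763]
step 0: P' = (I − K·H)·P̄ = [4296/763 -2763/763; -2763/763 2028/763]
step 1: x̄ = F·x = [-523/763, 210/109]
step 1: P̄ = F·P·Fᵀ + Q = [31790/763 1629/109; 1629/109 1353/109]
step 1: y = z − H·x̄ = [-4890/763]
step 1: S = H·P̄·Hᵀ + R = [351524/763]
step 1: K = P̄·Hᵀ·S⁻¹ = [97789/351524; 51219/351524]
step 1: x' = x̄ + K·y = [-433837/175762, 174495/175762]
step 1: P' = (I − K·H)·P̄ = [2113053/351524 -1310913/351524; -1310913/351524 925161/351524]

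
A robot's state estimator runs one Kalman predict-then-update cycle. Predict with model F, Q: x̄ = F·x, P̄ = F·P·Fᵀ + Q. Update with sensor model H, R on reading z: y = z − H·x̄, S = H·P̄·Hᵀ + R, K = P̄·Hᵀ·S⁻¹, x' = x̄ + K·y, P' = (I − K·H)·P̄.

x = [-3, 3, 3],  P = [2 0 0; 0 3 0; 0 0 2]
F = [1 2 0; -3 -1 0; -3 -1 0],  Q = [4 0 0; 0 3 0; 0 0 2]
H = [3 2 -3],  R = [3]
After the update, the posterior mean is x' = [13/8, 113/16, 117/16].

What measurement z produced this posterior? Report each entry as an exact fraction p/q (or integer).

x̄ = F·x = [3, 6, 6]
P̄ = F·P·Fᵀ + Q = [18 -12 -12; -12 24 21; -12 21 23]
S = H·P̄·Hᵀ + R = [288]
K = P̄·Hᵀ·S⁻¹ = [11/48; -17/96; -7/32]
x' − x̄ = [-11/8, 17/16, 21/16] = K·y
y = (KᵀK)⁻¹·Kᵀ·(x' − x̄) = [-6]
z = y + H·x̄ = [-6] + [3] = [-3]

z = [-3]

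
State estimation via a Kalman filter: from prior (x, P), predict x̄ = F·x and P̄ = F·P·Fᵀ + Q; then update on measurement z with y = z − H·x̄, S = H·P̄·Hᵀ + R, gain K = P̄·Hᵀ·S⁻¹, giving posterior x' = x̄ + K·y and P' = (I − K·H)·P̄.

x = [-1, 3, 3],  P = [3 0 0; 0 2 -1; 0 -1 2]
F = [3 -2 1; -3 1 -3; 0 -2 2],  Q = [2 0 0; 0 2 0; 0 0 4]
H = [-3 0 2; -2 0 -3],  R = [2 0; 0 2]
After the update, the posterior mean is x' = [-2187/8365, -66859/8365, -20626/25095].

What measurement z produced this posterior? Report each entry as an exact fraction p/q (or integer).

z = [-1, 3]

x̄ = F·x = [-6, -3, 0]
P̄ = F·P·Fᵀ + Q = [43 -44 18; -44 55 -24; 18 -24 28]
S = H·P̄·Hᵀ + R = [285 180; 180 642]
K = P̄·Hᵀ·S⁻¹ = [-1917/8365 -772/5019; 1396/8365 1016/5019; 3814/25095 -384/1673]
x' − x̄ = [48003/8365, -41764/8365, -20626/25095] = K·y
y = (KᵀK)⁻¹·Kᵀ·(x' − x̄) = [-19, -9]
z = y + H·x̄ = [-19, -9] + [18, 12] = [-1, 3]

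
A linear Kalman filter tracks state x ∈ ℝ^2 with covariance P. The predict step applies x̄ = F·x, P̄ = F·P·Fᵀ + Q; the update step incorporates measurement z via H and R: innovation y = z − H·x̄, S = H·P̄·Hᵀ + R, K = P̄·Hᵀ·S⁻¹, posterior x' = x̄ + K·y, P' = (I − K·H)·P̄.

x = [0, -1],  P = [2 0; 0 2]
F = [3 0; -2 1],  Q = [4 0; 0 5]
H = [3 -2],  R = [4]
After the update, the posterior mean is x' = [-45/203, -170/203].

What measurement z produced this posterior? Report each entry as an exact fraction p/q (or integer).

z = [1]

x̄ = F·x = [0, -1]
P̄ = F·P·Fᵀ + Q = [22 -12; -12 15]
S = H·P̄·Hᵀ + R = [406]
K = P̄·Hᵀ·S⁻¹ = [45/203; -33/203]
x' − x̄ = [-45/203, 33/203] = K·y
y = (KᵀK)⁻¹·Kᵀ·(x' − x̄) = [-1]
z = y + H·x̄ = [-1] + [2] = [1]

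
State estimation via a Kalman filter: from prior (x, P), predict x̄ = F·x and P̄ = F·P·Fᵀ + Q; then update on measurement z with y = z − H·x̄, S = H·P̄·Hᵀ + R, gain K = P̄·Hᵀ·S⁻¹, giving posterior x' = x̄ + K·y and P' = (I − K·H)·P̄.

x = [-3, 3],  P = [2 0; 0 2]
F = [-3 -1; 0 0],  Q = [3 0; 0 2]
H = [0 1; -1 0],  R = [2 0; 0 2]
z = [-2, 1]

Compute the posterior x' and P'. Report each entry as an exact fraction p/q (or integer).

x' = [-11/25, -1]
P' = [46/25 0; 0 1]

x̄ = F·x = [6, 0]
P̄ = F·P·Fᵀ + Q = [23 0; 0 2]
y = z − H·x̄ = [-2, 7]
S = H·P̄·Hᵀ + R = [4 0; 0 25]
K = P̄·Hᵀ·S⁻¹ = [0 -23/25; 1/2 0]
x' = x̄ + K·y = [-11/25, -1]
P' = (I − K·H)·P̄ = [46/25 0; 0 1]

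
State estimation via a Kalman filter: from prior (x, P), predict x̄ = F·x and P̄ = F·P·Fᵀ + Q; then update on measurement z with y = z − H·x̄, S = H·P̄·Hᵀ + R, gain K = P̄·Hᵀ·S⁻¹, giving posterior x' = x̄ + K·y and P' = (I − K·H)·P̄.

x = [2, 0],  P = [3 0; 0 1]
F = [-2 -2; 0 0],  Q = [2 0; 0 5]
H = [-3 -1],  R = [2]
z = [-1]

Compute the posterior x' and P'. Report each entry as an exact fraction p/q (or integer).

x' = [2/13, 5/13]
P' = [126/169 -270/169; -270/169 820/169]

x̄ = F·x = [-4, 0]
P̄ = F·P·Fᵀ + Q = [18 0; 0 5]
y = z − H·x̄ = [-13]
S = H·P̄·Hᵀ + R = [169]
K = P̄·Hᵀ·S⁻¹ = [-54/169; -5/169]
x' = x̄ + K·y = [2/13, 5/13]
P' = (I − K·H)·P̄ = [126/169 -270/169; -270/169 820/169]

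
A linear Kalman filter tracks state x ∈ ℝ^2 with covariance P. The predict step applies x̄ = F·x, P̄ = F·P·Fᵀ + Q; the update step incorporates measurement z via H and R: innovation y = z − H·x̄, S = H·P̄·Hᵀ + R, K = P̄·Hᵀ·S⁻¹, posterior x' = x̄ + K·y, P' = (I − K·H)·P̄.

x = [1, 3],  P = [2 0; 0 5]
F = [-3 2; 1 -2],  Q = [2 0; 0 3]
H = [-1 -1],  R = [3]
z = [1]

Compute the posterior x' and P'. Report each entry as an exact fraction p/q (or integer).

x̄ = F·x = [3, -5]
P̄ = F·P·Fᵀ + Q = [40 -26; -26 25]
y = z − H·x̄ = [-1]
S = H·P̄·Hᵀ + R = [16]
K = P̄·Hᵀ·S⁻¹ = [-7/8; 1/16]
x' = x̄ + K·y = [31/8, -81/16]
P' = (I − K·H)·P̄ = [111/4 -201/8; -201/8 399/16]

x' = [31/8, -81/16]
P' = [111/4 -201/8; -201/8 399/16]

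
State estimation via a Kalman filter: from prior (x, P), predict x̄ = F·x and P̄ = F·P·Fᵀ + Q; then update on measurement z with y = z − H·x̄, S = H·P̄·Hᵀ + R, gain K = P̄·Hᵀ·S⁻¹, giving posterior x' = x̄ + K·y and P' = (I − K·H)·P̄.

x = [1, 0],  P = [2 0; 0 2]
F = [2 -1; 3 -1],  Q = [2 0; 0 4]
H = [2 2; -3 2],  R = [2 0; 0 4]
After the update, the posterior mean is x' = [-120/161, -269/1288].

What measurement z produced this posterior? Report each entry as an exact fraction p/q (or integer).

z = [-2, 2]

x̄ = F·x = [2, 3]
P̄ = F·P·Fᵀ + Q = [12 14; 14 24]
S = H·P̄·Hᵀ + R = [258 -4; -4 40]
K = P̄·Hᵀ·S⁻¹ = [32/161 -29/161; 383/1288 463/2576]
x' − x̄ = [-442/161, -4133/1288] = K·y
y = (KᵀK)⁻¹·Kᵀ·(x' − x̄) = [-12, 2]
z = y + H·x̄ = [-12, 2] + [10, 0] = [-2, 2]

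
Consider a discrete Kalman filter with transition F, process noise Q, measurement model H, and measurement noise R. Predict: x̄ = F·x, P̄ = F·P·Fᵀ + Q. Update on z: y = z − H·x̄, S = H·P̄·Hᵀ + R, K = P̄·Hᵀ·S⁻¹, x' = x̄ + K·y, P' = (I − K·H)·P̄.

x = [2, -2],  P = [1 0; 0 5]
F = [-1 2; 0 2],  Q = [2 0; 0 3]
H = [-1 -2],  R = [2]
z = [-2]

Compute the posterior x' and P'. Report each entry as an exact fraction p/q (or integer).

x' = [-174/197, 268/197]
P' = [562/197 -218/197; -218/197 175/197]

x̄ = F·x = [-6, -4]
P̄ = F·P·Fᵀ + Q = [23 20; 20 23]
y = z − H·x̄ = [-16]
S = H·P̄·Hᵀ + R = [197]
K = P̄·Hᵀ·S⁻¹ = [-63/197; -66/197]
x' = x̄ + K·y = [-174/197, 268/197]
P' = (I − K·H)·P̄ = [562/197 -218/197; -218/197 175/197]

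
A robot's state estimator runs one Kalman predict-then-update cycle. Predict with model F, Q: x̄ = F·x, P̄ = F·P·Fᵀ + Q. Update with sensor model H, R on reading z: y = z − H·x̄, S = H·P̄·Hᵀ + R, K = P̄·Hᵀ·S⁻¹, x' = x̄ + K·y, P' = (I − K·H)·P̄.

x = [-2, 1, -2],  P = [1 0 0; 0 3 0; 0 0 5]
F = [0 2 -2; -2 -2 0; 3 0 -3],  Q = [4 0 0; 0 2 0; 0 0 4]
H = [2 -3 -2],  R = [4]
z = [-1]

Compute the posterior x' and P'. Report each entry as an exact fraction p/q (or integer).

x̄ = F·x = [6, 2, 0]
P̄ = F·P·Fᵀ + Q = [36 -12 30; -12 18 -6; 30 -6 58]
y = z − H·x̄ = [-7]
S = H·P̄·Hᵀ + R = [374]
K = P̄·Hᵀ·S⁻¹ = [24/187; -3/17; -19/187]
x' = x̄ + K·y = [954/187, 55/17, 133/187]
P' = (I − K·H)·P̄ = [5580/187 -60/17 6522/187; -60/17 108/17 -216/17; 6522/187 -216/17 10124/187]

x' = [954/187, 55/17, 133/187]
P' = [5580/187 -60/17 6522/187; -60/17 108/17 -216/17; 6522/187 -216/17 10124/187]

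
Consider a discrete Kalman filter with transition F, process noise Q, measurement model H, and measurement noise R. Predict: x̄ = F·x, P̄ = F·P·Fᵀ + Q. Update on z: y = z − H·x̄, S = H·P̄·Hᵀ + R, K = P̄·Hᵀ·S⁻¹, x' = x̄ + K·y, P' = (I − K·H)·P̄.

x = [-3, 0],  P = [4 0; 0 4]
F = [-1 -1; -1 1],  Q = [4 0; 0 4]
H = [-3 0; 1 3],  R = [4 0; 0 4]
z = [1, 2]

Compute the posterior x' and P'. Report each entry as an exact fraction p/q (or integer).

x' = [-189/787, 651/787]
P' = [336/787 -108/787; -108/787 372/787]

x̄ = F·x = [3, 3]
P̄ = F·P·Fᵀ + Q = [12 0; 0 12]
y = z − H·x̄ = [10, -10]
S = H·P̄·Hᵀ + R = [112 -36; -36 124]
K = P̄·Hᵀ·S⁻¹ = [-252/787 3/787; 81/787 252/787]
x' = x̄ + K·y = [-189/787, 651/787]
P' = (I − K·H)·P̄ = [336/787 -108/787; -108/787 372/787]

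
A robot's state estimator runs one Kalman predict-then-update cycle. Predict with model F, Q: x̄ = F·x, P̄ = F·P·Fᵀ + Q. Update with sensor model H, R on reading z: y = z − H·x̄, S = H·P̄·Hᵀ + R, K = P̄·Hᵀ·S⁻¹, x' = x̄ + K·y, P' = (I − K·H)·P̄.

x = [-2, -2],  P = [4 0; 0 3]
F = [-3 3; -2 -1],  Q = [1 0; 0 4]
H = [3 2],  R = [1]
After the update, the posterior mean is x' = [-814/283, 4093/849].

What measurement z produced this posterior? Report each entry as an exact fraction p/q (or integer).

z = [1]

x̄ = F·x = [0, 6]
P̄ = F·P·Fᵀ + Q = [64 15; 15 23]
S = H·P̄·Hᵀ + R = [849]
K = P̄·Hᵀ·S⁻¹ = [74/283; 91/849]
x' − x̄ = [-814/283, -1001/849] = K·y
y = (KᵀK)⁻¹·Kᵀ·(x' − x̄) = [-11]
z = y + H·x̄ = [-11] + [12] = [1]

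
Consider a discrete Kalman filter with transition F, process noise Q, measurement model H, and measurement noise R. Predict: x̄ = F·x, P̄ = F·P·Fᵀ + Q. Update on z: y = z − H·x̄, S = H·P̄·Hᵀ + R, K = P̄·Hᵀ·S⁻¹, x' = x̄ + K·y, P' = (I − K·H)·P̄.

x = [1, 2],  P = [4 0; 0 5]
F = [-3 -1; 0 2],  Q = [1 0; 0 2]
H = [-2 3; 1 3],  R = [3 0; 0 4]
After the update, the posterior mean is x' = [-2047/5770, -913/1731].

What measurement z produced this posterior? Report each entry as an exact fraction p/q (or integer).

x̄ = F·x = [-5, 4]
P̄ = F·P·Fᵀ + Q = [42 -10; -10 22]
S = H·P̄·Hᵀ + R = [489 144; 144 184]
K = P̄·Hᵀ·S⁻¹ = [-946/2885 1857/5770; 194/1731 125/577]
x' − x̄ = [26803/5770, -7837/1731] = K·y
y = (KᵀK)⁻¹·Kᵀ·(x' − x̄) = [-23, -9]
z = y + H·x̄ = [-23, -9] + [22, 7] = [-1, -2]

z = [-1, -2]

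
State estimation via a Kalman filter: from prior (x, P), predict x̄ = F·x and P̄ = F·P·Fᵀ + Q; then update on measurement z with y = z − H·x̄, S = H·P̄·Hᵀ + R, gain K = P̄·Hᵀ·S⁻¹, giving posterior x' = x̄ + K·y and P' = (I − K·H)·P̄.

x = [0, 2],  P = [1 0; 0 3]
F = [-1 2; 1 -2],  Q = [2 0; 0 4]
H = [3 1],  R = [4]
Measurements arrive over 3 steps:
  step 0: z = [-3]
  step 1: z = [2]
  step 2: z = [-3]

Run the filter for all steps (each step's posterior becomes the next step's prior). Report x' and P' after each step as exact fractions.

step 0: x̄ = F·x = [4, -4]
step 0: P̄ = F·P·Fᵀ + Q = [15 -13; -13 17]
step 0: y = z − H·x̄ = [-11]
step 0: S = H·P̄·Hᵀ + R = [78]
step 0: K = P̄·Hᵀ·S⁻¹ = [16/39; -11/39]
step 0: x' = x̄ + K·y = [-20/39, -35/39]
step 0: P' = (I − K·H)·P̄ = [73/39 -155/39; -155/39 421/39]
step 1: x̄ = F·x = [-50/39, 50/39]
step 1: P̄ = F·P·Fᵀ + Q = [2455/39 -2377/39; -2377/39 2533/39]
step 1: y = z − H·x̄ = [178/39]
step 1: S = H·P̄·Hᵀ + R = [10522/39]
step 1: K = P̄·Hᵀ·S⁻¹ = [2494/5261; -2299/5261]
step 1: x' = x̄ + K·y = [4638/5261, -3748/5261]
step 1: P' = (I − K·H)·P̄ = [12197/5261 -26615/5261; -26615/5261 70649/5261]
step 2: x̄ = F·x = [-12134/5261, 12134/5261]
step 2: P̄ = F·P·Fᵀ + Q = [411775/5261 -401253/5261; -401253/5261 422297/5261]
step 2: y = z − H·x̄ = [8485/5261]
step 2: S = H·P̄·Hᵀ + R = [1741798/5261]
step 2: K = P̄·Hᵀ·S⁻¹ = [417036/870899; -390731/870899]
step 2: x' = x̄ + K·y = [-1336046/870899, 1378471/870899]
step 2: P' = (I − K·H)·P̄ = [2048353/870899 -4476915/870899; -4476915/870899 11867821/870899]

step 0: x' = [-20/39, -35/39], P' = [73/39 -155/39; -155/39 421/39]
step 1: x' = [4638/5261, -3748/5261], P' = [12197/5261 -26615/5261; -26615/5261 70649/5261]
step 2: x' = [-1336046/870899, 1378471/870899], P' = [2048353/870899 -4476915/870899; -4476915/870899 11867821/870899]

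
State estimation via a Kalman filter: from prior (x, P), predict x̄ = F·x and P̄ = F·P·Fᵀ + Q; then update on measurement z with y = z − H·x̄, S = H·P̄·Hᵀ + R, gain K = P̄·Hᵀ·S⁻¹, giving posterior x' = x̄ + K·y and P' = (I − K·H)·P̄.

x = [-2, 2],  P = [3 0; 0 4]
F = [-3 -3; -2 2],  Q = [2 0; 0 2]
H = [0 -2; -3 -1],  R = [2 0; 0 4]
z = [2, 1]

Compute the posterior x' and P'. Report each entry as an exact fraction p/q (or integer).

x' = [-1269/35275, -30136/35275]
P' = [17486/35275 -5766/35275; -5766/35275 17346/35275]

x̄ = F·x = [0, 8]
P̄ = F·P·Fᵀ + Q = [65 -6; -6 30]
y = z − H·x̄ = [18, 9]
S = H·P̄·Hᵀ + R = [122 24; 24 583]
K = P̄·Hᵀ·S⁻¹ = [5766/35275 -11673/35275; -17346/35275 -12/35275]
x' = x̄ + K·y = [-1269/35275, -30136/35275]
P' = (I − K·H)·P̄ = [17486/35275 -5766/35275; -5766/35275 17346/35275]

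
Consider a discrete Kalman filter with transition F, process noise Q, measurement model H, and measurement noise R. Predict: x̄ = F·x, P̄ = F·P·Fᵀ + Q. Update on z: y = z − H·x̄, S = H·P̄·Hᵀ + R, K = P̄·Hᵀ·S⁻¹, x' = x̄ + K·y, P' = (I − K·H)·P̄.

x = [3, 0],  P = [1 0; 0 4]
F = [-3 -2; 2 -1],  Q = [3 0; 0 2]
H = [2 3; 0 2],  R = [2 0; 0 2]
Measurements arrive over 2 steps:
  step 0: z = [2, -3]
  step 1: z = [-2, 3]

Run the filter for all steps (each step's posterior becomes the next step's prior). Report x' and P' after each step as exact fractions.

step 0: x̄ = F·x = [-9, 6]
step 0: P̄ = F·P·Fᵀ + Q = [28 2; 2 10]
step 0: y = z − H·x̄ = [2, -15]
step 0: S = H·P̄·Hᵀ + R = [228 68; 68 42]
step 0: K = P̄·Hᵀ·S⁻¹ = [583/1238 -413/619; 17/1238 281/619]
step 0: x' = x̄ + K·y = [1207/619, -484/619]
step 0: P' = (I − K·H)·P̄ = [911/619 -413/619; -413/619 281/619]
step 1: x̄ = F·x = [-2653/619, 2898/619]
step 1: P̄ = F·P·Fᵀ + Q = [6224/619 -4491/619; -4491/619 6815/619]
step 1: y = z − H·x̄ = [-4626/619, -3939/619]
step 1: S = H·P̄·Hᵀ + R = [33577/619 22926/619; 22926/619 28498/619]
step 1: K = P̄·Hᵀ·S⁻¹ = [142739/348365 -224628/348365; 11463/348365 157394/348365]
step 1: x' = x̄ + K·y = [-1130393/348365, 543714/348365]
step 1: P' = (I − K·H)·P̄ = [479681/348365 -224628/348365; -224628/348365 157394/348365]

step 0: x' = [1207/619, -484/619], P' = [911/619 -413/619; -413/619 281/619]
step 1: x' = [-1130393/348365, 543714/348365], P' = [479681/348365 -224628/348365; -224628/348365 157394/348365]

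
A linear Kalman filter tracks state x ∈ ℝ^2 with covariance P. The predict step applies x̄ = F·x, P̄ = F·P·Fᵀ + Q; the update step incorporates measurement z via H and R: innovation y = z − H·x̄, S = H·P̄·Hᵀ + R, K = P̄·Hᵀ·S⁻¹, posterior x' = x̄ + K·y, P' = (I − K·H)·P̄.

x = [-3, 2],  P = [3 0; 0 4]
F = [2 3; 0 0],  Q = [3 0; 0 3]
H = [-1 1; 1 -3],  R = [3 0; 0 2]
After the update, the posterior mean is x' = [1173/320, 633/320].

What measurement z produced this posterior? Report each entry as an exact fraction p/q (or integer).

z = [-3, -3]

x̄ = F·x = [0, 0]
P̄ = F·P·Fᵀ + Q = [51 0; 0 3]
S = H·P̄·Hᵀ + R = [57 -60; -60 80]
K = P̄·Hᵀ·S⁻¹ = [-17/16 -51/320; -5/16 -111/320]
x' − x̄ = [1173/320, 633/320] = K·y
y = (KᵀK)⁻¹·Kᵀ·(x' − x̄) = [-3, -3]
z = y + H·x̄ = [-3, -3] + [0, 0] = [-3, -3]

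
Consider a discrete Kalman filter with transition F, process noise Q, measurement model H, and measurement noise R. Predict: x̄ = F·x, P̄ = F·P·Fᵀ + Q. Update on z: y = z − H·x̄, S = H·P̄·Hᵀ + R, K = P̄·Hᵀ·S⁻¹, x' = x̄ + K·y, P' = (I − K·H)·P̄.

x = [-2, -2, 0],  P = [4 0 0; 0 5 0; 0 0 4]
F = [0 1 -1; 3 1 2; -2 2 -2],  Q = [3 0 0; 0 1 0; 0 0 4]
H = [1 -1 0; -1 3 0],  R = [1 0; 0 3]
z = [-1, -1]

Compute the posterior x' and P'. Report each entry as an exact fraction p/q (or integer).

x̄ = F·x = [-2, -8, 0]
P̄ = F·P·Fᵀ + Q = [12 -3 18; -3 58 -30; 18 -30 56]
y = z − H·x̄ = [-7, 21]
S = H·P̄·Hᵀ + R = [77 -198; -198 555]
K = P̄·Hᵀ·S⁻¹ = [1389/1177 41/107; 397/1177 47/107; 1752/1177 36/107]
x' = x̄ + K·y = [-2606/1177, -1338/1177, -3948/1177]
P' = (I − K·H)·P̄ = [2760/1177 1371/1177 3222/1177; 1371/1177 974/1177 1470/1177; 3222/1177 1470/1177 24584/1177]

x' = [-2606/1177, -1338/1177, -3948/1177]
P' = [2760/1177 1371/1177 3222/1177; 1371/1177 974/1177 1470/1177; 3222/1177 1470/1177 24584/1177]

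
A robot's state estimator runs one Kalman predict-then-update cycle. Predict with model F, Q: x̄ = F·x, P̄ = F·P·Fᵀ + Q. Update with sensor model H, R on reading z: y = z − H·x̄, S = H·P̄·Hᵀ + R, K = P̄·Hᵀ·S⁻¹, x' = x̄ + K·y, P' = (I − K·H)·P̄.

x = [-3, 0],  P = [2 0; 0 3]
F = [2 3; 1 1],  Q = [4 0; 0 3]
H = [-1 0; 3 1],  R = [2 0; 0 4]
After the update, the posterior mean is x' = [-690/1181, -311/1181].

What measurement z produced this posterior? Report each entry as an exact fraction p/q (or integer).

z = [2, -1]

x̄ = F·x = [-6, -3]
P̄ = F·P·Fᵀ + Q = [39 13; 13 8]
S = H·P̄·Hᵀ + R = [41 -130; -130 441]
K = P̄·Hᵀ·S⁻¹ = [-299/1181 260/1181; 377/1181 237/1181]
x' − x̄ = [6396/1181, 3232/1181] = K·y
y = (KᵀK)⁻¹·Kᵀ·(x' − x̄) = [-4, 20]
z = y + H·x̄ = [-4, 20] + [6, -21] = [2, -1]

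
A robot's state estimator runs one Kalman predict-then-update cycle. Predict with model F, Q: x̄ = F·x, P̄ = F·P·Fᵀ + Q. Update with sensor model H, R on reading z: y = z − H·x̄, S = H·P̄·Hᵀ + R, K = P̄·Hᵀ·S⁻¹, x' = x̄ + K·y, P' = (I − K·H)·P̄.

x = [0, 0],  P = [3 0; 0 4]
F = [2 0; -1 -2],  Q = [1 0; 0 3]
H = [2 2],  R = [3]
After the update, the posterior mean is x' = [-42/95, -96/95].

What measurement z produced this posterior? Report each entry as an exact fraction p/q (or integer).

x̄ = F·x = [0, 0]
P̄ = F·P·Fᵀ + Q = [13 -6; -6 22]
S = H·P̄·Hᵀ + R = [95]
K = P̄·Hᵀ·S⁻¹ = [14/95; 32/95]
x' − x̄ = [-42/95, -96/95] = K·y
y = (KᵀK)⁻¹·Kᵀ·(x' − x̄) = [-3]
z = y + H·x̄ = [-3] + [0] = [-3]

z = [-3]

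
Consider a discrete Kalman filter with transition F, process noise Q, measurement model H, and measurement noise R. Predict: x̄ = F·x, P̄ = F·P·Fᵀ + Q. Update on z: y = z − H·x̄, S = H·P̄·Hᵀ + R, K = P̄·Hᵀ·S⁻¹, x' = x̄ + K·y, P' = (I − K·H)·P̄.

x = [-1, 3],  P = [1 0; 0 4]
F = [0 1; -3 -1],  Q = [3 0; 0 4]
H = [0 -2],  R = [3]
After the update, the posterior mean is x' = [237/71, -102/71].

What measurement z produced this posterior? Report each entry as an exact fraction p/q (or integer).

x̄ = F·x = [3, 0]
P̄ = F·P·Fᵀ + Q = [7 -4; -4 17]
S = H·P̄·Hᵀ + R = [71]
K = P̄·Hᵀ·S⁻¹ = [8/71; -34/71]
x' − x̄ = [24/71, -102/71] = K·y
y = (KᵀK)⁻¹·Kᵀ·(x' − x̄) = [3]
z = y + H·x̄ = [3] + [0] = [3]

z = [3]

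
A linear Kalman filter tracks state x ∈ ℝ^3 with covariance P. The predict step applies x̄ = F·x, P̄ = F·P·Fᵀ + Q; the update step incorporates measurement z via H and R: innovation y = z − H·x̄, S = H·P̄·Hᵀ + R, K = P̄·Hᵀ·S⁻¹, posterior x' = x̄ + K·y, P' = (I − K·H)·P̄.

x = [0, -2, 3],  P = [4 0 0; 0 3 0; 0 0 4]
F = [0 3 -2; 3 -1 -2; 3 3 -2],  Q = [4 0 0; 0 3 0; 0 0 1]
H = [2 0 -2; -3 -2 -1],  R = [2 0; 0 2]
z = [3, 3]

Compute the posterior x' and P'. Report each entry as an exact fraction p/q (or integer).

x' = [-1012/2429, -32/2429, -4455/2429]
P' = [78889/17003 -151915/17003 74047/17003; -151915/17003 1513318/85015 -731999/85015; 74047/17003 -731999/85015 387907/85015]

x̄ = F·x = [-12, -4, -12]
P̄ = F·P·Fᵀ + Q = [47 7 43; 7 58 43; 43 43 80]
y = z − H·x̄ = [3, -53]
S = H·P̄·Hᵀ + R = [166 194; 194 1251]
K = P̄·Hᵀ·S⁻¹ = [4842/17003 -3442/17003; -27576/85015 -7956/85015; -17672/85015 -17307/85015]
x' = x̄ + K·y = [-1012/2429, -32/2429, -4455/2429]
P' = (I − K·H)·P̄ = [78889/17003 -151915/17003 74047/17003; -151915/17003 1513318/85015 -731999/85015; 74047/17003 -731999/85015 387907/85015]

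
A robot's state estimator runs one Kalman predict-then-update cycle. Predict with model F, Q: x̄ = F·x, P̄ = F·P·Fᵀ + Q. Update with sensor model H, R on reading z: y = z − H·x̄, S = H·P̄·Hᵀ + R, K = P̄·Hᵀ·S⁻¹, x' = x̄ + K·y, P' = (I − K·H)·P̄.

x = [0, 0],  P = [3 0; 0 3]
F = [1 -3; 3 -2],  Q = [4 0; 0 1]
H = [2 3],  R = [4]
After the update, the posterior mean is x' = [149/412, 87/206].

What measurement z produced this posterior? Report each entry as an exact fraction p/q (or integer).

z = [2]

x̄ = F·x = [0, 0]
P̄ = F·P·Fᵀ + Q = [34 27; 27 40]
S = H·P̄·Hᵀ + R = [824]
K = P̄·Hᵀ·S⁻¹ = [149/824; 87/412]
x' − x̄ = [149/412, 87/206] = K·y
y = (KᵀK)⁻¹·Kᵀ·(x' − x̄) = [2]
z = y + H·x̄ = [2] + [0] = [2]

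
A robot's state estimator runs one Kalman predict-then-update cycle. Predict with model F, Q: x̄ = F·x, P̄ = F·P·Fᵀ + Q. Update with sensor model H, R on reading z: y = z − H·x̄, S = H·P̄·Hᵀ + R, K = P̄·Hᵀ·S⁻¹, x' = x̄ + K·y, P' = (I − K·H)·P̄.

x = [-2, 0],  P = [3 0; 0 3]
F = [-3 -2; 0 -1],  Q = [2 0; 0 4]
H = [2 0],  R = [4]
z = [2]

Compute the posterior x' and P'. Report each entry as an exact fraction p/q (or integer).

x' = [47/42, -5/7]
P' = [41/42 1/7; 1/7 43/7]

x̄ = F·x = [6, 0]
P̄ = F·P·Fᵀ + Q = [41 6; 6 7]
y = z − H·x̄ = [-10]
S = H·P̄·Hᵀ + R = [168]
K = P̄·Hᵀ·S⁻¹ = [41/84; 1/14]
x' = x̄ + K·y = [47/42, -5/7]
P' = (I − K·H)·P̄ = [41/42 1/7; 1/7 43/7]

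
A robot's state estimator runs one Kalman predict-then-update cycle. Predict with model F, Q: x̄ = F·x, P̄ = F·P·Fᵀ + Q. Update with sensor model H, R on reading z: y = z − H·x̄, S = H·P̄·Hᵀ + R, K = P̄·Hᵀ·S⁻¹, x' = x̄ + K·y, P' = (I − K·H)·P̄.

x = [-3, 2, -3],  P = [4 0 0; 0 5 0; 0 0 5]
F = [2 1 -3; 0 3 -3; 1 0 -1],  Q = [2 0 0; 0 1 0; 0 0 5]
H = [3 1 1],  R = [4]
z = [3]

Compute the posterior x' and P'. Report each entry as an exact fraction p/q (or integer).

x' = [-1504/1249, 11013/1249, -2646/1249]
P' = [2563/1249 -7142/1249 601/1249; -7142/1249 31863/1249 -9293/1249; 601/1249 -9293/1249 7882/1249]

x̄ = F·x = [5, 15, 0]
P̄ = F·P·Fᵀ + Q = [68 60 23; 60 91 15; 23 15 14]
y = z − H·x̄ = [-27]
S = H·P̄·Hᵀ + R = [1249]
K = P̄·Hᵀ·S⁻¹ = [287/1249; 286/1249; 98/1249]
x' = x̄ + K·y = [-1504/1249, 11013/1249, -2646/1249]
P' = (I − K·H)·P̄ = [2563/1249 -7142/1249 601/1249; -7142/1249 31863/1249 -9293/1249; 601/1249 -9293/1249 7882/1249]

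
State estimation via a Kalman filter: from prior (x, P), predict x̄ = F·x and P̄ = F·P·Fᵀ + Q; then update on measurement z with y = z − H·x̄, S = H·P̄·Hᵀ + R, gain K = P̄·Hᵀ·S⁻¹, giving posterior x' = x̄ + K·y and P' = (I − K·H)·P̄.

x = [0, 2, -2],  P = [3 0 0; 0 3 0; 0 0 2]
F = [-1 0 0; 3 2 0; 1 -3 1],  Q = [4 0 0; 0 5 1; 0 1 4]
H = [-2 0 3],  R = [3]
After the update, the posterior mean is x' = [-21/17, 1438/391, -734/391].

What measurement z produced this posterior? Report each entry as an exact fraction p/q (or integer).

z = [-3]

x̄ = F·x = [0, 4, -8]
P̄ = F·P·Fᵀ + Q = [7 -9 -3; -9 44 -8; -3 -8 36]
S = H·P̄·Hᵀ + R = [391]
K = P̄·Hᵀ·S⁻¹ = [-1/17; -6/391; 114/391]
x' − x̄ = [-21/17, -126/391, 2394/391] = K·y
y = (KᵀK)⁻¹·Kᵀ·(x' − x̄) = [21]
z = y + H·x̄ = [21] + [-24] = [-3]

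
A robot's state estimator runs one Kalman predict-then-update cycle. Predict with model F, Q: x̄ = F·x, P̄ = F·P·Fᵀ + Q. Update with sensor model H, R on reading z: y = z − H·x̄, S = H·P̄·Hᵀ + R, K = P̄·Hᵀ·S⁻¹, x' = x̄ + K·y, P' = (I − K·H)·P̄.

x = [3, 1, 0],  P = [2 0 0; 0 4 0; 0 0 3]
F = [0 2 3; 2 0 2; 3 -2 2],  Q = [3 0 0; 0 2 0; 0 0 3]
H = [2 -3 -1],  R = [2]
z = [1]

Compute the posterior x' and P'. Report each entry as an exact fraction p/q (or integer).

x' = [1498/353, 930/353, -103/353]
P' = [14942/353 8298/353 4918/353; 8298/353 4850/353 2154/353; 4918/353 2154/353 3608/353]

x̄ = F·x = [2, 6, 7]
P̄ = F·P·Fᵀ + Q = [46 18 2; 18 22 24; 2 24 49]
y = z − H·x̄ = [22]
S = H·P̄·Hᵀ + R = [353]
K = P̄·Hᵀ·S⁻¹ = [36/353; -54/353; -117/353]
x' = x̄ + K·y = [1498/353, 930/353, -103/353]
P' = (I − K·H)·P̄ = [14942/353 8298/353 4918/353; 8298/353 4850/353 2154/353; 4918/353 2154/353 3608/353]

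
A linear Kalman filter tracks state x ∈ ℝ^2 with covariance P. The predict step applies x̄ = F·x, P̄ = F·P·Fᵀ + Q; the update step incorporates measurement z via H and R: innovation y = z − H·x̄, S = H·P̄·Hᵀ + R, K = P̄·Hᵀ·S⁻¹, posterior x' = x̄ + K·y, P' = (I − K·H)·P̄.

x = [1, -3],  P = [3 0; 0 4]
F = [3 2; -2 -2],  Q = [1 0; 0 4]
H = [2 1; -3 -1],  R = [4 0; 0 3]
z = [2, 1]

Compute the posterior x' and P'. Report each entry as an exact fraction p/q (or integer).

x' = [-239/172, 155/43]
P' = [573/344 -309/86; -309/86 390/43]

x̄ = F·x = [-3, 4]
P̄ = F·P·Fᵀ + Q = [44 -34; -34 32]
y = z − H·x̄ = [4, -4]
S = H·P̄·Hᵀ + R = [76 -126; -126 227]
K = P̄·Hᵀ·S⁻¹ = [-45/688 -161/344; 81/172 49/86]
x' = x̄ + K·y = [-239/172, 155/43]
P' = (I − K·H)·P̄ = [573/344 -309/86; -309/86 390/43]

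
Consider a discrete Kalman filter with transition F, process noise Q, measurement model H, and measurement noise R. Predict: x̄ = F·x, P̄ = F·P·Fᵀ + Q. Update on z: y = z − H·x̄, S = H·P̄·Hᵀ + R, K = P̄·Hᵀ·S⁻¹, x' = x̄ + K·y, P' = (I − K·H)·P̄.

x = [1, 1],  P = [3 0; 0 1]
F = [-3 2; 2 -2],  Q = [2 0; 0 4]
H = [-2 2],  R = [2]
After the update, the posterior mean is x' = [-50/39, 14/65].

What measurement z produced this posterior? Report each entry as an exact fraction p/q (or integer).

x̄ = F·x = [-1, 0]
P̄ = F·P·Fᵀ + Q = [33 -22; -22 20]
S = H·P̄·Hᵀ + R = [390]
K = P̄·Hᵀ·S⁻¹ = [-11/39; 14/65]
x' − x̄ = [-11/39, 14/65] = K·y
y = (KᵀK)⁻¹·Kᵀ·(x' − x̄) = [1]
z = y + H·x̄ = [1] + [2] = [3]

z = [3]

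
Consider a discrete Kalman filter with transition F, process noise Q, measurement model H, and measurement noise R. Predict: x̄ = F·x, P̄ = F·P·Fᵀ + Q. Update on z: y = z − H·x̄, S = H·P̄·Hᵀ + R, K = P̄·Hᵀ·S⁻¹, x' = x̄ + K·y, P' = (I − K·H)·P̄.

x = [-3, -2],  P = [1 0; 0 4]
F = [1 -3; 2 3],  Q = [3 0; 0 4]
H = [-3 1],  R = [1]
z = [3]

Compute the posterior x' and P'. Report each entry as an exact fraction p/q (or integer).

x̄ = F·x = [3, -12]
P̄ = F·P·Fᵀ + Q = [40 -34; -34 44]
y = z − H·x̄ = [24]
S = H·P̄·Hᵀ + R = [609]
K = P̄·Hᵀ·S⁻¹ = [-22/87; 146/609]
x' = x̄ + K·y = [-89/29, -1268/203]
P' = (I − K·H)·P̄ = [92/87 254/87; 254/87 5480/609]

x' = [-89/29, -1268/203]
P' = [92/87 254/87; 254/87 5480/609]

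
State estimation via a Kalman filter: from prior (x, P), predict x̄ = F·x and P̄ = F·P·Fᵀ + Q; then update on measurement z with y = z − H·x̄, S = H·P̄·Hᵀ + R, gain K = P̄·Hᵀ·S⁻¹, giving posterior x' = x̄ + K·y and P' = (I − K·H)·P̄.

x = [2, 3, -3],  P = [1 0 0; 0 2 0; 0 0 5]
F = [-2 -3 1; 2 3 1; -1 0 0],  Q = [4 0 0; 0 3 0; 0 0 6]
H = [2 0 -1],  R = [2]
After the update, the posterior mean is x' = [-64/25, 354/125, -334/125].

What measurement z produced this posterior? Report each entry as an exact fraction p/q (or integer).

z = [-2]

x̄ = F·x = [-16, 10, -2]
P̄ = F·P·Fᵀ + Q = [31 -17 2; -17 30 -2; 2 -2 7]
S = H·P̄·Hᵀ + R = [125]
K = P̄·Hᵀ·S⁻¹ = [12/25; -32/125; -3/125]
x' − x̄ = [336/25, -896/125, -84/125] = K·y
y = (KᵀK)⁻¹·Kᵀ·(x' − x̄) = [28]
z = y + H·x̄ = [28] + [-30] = [-2]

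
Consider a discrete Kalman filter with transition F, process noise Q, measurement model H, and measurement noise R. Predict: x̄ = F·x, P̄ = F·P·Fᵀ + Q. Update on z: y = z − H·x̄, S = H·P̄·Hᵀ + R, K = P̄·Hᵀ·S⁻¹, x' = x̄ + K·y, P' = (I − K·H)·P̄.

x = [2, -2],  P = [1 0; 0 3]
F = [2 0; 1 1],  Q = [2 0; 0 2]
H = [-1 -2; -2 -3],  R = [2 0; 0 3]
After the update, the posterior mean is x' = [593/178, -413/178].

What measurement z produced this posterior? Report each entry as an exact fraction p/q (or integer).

z = [3, -1]

x̄ = F·x = [4, 0]
P̄ = F·P·Fᵀ + Q = [6 2; 2 6]
S = H·P̄·Hᵀ + R = [40 62; 62 105]
K = P̄·Hᵀ·S⁻¹ = [33/178 -25/89; -53/178 -3/89]
x' − x̄ = [-119/178, -413/178] = K·y
y = (KᵀK)⁻¹·Kᵀ·(x' − x̄) = [7, 7]
z = y + H·x̄ = [7, 7] + [-4, -8] = [3, -1]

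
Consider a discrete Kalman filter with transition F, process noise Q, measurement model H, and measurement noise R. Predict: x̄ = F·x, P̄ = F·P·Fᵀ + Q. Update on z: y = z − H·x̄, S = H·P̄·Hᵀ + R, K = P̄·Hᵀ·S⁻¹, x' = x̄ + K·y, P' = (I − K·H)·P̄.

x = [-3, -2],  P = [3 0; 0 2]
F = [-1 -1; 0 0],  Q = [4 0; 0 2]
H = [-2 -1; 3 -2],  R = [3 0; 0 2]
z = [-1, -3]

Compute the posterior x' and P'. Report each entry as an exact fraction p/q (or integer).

x' = [-163/1231, 1314/1231]
P' = [306/1231 252/1231; 252/1231 642/1231]

x̄ = F·x = [5, 0]
P̄ = F·P·Fᵀ + Q = [9 0; 0 2]
y = z − H·x̄ = [9, -18]
S = H·P̄·Hᵀ + R = [41 -50; -50 91]
K = P̄·Hᵀ·S⁻¹ = [-288/1231 207/1231; -382/1231 -264/1231]
x' = x̄ + K·y = [-163/1231, 1314/1231]
P' = (I − K·H)·P̄ = [306/1231 252/1231; 252/1231 642/1231]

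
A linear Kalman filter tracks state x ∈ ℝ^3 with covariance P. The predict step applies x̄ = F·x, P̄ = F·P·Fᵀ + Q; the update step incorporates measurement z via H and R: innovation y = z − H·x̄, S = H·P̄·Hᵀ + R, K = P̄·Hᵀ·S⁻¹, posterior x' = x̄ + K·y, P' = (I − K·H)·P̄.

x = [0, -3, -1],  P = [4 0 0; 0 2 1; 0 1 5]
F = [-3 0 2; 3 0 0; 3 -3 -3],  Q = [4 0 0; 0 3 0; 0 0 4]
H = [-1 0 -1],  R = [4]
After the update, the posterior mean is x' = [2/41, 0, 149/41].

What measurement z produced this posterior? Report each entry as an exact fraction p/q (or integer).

x̄ = F·x = [-2, 0, 12]
P̄ = F·P·Fᵀ + Q = [60 -36 -72; -36 39 36; -72 36 121]
S = H·P̄·Hᵀ + R = [41]
K = P̄·Hᵀ·S⁻¹ = [12/41; 0; -49/41]
x' − x̄ = [84/41, 0, -343/41] = K·y
y = (KᵀK)⁻¹·Kᵀ·(x' − x̄) = [7]
z = y + H·x̄ = [7] + [-10] = [-3]

z = [-3]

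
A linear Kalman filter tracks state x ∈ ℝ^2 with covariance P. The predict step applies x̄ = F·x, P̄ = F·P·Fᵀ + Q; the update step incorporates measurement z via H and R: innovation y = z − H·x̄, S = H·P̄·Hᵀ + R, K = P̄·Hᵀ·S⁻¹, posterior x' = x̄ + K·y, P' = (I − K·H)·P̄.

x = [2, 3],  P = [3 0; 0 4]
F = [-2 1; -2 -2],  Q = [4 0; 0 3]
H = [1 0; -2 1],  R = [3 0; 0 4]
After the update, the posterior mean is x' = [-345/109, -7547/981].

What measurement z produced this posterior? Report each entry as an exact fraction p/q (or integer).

x̄ = F·x = [-1, -10]
P̄ = F·P·Fᵀ + Q = [20 4; 4 31]
S = H·P̄·Hᵀ + R = [23 -36; -36 99]
K = P̄·Hᵀ·S⁻¹ = [76/109 -12/109; 136/109 673/981]
x' − x̄ = [-236/109, 2263/981] = K·y
y = (KᵀK)⁻¹·Kᵀ·(x' − x̄) = [-2, 7]
z = y + H·x̄ = [-2, 7] + [-1, -8] = [-3, -1]

z = [-3, -1]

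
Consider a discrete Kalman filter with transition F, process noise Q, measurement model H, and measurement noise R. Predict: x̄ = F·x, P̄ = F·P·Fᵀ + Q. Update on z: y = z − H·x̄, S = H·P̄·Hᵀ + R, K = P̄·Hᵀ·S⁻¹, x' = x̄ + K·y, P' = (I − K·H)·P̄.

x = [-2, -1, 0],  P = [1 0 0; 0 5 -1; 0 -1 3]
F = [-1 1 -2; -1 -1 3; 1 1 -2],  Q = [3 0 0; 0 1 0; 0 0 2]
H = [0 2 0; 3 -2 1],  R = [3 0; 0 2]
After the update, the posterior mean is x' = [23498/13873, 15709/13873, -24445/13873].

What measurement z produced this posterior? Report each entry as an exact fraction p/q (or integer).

z = [2, 1]

x̄ = F·x = [1, 3, -3]
P̄ = F·P·Fᵀ + Q = [25 -27 20; -27 40 -29; 20 -29 24]
S = H·P̄·Hᵀ + R = [163 -380; -380 971]
K = P̄·Hᵀ·S⁻¹ = [4186/13873 3767/13873; 5480/13873 -570/13873; -2358/13873 1106/13873]
x' − x̄ = [9625/13873, -25910/13873, 17174/13873] = K·y
y = (KᵀK)⁻¹·Kᵀ·(x' − x̄) = [-4, 7]
z = y + H·x̄ = [-4, 7] + [6, -6] = [2, 1]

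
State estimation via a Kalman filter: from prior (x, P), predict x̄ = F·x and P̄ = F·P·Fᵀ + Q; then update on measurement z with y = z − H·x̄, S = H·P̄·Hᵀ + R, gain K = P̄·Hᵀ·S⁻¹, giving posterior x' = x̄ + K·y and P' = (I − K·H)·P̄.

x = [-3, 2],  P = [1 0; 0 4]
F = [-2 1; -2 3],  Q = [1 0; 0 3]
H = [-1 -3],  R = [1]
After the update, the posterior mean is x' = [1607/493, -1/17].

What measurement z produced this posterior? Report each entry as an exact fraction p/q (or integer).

z = [-3]

x̄ = F·x = [8, 12]
P̄ = F·P·Fᵀ + Q = [9 16; 16 43]
S = H·P̄·Hᵀ + R = [493]
K = P̄·Hᵀ·S⁻¹ = [-57/493; -5/17]
x' − x̄ = [-2337/493, -205/17] = K·y
y = (KᵀK)⁻¹·Kᵀ·(x' − x̄) = [41]
z = y + H·x̄ = [41] + [-44] = [-3]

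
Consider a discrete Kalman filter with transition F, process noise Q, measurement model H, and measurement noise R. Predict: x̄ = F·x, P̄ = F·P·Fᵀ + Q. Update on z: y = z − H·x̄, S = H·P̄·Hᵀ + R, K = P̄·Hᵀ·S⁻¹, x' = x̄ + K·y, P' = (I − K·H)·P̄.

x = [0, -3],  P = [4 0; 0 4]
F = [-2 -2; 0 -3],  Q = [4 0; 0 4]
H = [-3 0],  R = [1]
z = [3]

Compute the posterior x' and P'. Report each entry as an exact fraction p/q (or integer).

x̄ = F·x = [6, 9]
P̄ = F·P·Fᵀ + Q = [36 24; 24 40]
y = z − H·x̄ = [21]
S = H·P̄·Hᵀ + R = [325]
K = P̄·Hᵀ·S⁻¹ = [-108/325; -72/325]
x' = x̄ + K·y = [-318/325, 1413/325]
P' = (I − K·H)·P̄ = [36/325 24/325; 24/325 7816/325]

x' = [-318/325, 1413/325]
P' = [36/325 24/325; 24/325 7816/325]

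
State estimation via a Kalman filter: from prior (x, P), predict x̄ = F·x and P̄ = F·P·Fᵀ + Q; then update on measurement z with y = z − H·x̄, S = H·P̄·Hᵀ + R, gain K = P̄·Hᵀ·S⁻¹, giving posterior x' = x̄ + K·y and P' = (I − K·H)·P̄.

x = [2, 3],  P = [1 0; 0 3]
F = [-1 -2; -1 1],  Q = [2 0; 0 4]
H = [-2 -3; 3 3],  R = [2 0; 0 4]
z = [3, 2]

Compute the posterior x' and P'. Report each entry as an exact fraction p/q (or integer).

x' = [403/277, -2201/1385]
P' = [1050/277 -806/277; -806/277 3294/1385]

x̄ = F·x = [-8, 1]
P̄ = F·P·Fᵀ + Q = [15 -5; -5 8]
y = z − H·x̄ = [-10, 23]
S = H·P̄·Hᵀ + R = [74 -87; -87 121]
K = P̄·Hᵀ·S⁻¹ = [159/277 183/277; -911/1385 -552/1385]
x' = x̄ + K·y = [403/277, -2201/1385]
P' = (I − K·H)·P̄ = [1050/277 -806/277; -806/277 3294/1385]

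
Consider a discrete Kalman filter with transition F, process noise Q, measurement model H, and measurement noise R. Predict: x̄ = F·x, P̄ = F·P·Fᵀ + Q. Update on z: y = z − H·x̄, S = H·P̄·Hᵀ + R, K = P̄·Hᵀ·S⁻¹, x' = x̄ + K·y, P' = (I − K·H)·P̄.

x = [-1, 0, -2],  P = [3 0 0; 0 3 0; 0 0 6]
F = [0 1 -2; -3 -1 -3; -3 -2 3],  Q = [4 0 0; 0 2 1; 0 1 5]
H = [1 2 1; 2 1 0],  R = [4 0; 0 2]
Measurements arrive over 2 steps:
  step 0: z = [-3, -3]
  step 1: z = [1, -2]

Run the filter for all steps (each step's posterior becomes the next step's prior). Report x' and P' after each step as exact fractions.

step 0: x' = [-11294/13211, -16081/13211, 25787/66055], P' = [14746/13211 -19072/13211 16114/13211; -19072/13211 43370/13211 -52628/13211; 16114/13211 -52628/13211 590446/66055]
step 1: x' = [-2041752301/1469596487, 748447774/1469596487, 3254962712/1469596487], P' = [1410929618/1469596487 -1711498572/1469596487 1423153518/1469596487; -1711498572/1469596487 4067292930/1469596487 -5045749632/1469596487; 1423153518/1469596487 -5045749632/1469596487 11760595446/1469596487]

step 0: x̄ = F·x = [4, 9, -3]
step 0: P̄ = F·P·Fᵀ + Q = [31 33 -42; 33 86 -20; -42 -20 98]
step 0: y = z − H·x̄ = [-22, -20]
step 0: S = H·P̄·Hᵀ + R = [445 295; 295 344]
step 0: K = P̄·Hᵀ·S⁻¹ = [-1821/13211 5210/13211; 3760/13211 2613/13211; 36184/66055 -10200/13211]
step 0: x' = x̄ + K·y = [-11294/13211, -16081/13211, 25787/66055]
step 0: P' = (I − K·H)·P̄ = [14746/13211 -19072/13211 16114/13211; -19072/13211 43370/13211 -52628/13211; 16114/13211 -52628/13211 590446/66055]
step 1: x̄ = F·x = [-131979/66055, 172454/66055, 407581/66055]
step 1: P̄ = F·P·Fᵀ + Q = [3895414/66055 4358466/66055 -5048856/66055; 4358466/66055 5625804/66055 -5798349/66055; -5048856/66055 -5798349/66055 7738359/66055]
step 1: y = z − H·x̄ = [-10081/1201, -40606/66055]
step 1: S = H·P̄·Hᵀ + R = [337163/1201 453431/1201; 453431/1201 38773434/66055]
step 1: K = P̄·Hᵀ·S⁻¹ = [-147228502/1469596487 555180332/1469596487; 344334414/1469596487 322147893/1469596487; 773062425/1469596487 -1099721298/1469596487]
step 1: x' = x̄ + K·y = [-2041752301/1469596487, 748447774/1469596487, 3254962712/1469596487]
step 1: P' = (I − K·H)·P̄ = [1410929618/1469596487 -1711498572/1469596487 1423153518/1469596487; -1711498572/1469596487 4067292930/1469596487 -5045749632/1469596487; 1423153518/1469596487 -5045749632/1469596487 11760595446/1469596487]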